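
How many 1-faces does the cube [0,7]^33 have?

Each of the 2^33 = 8589934592 vertices has degree 33; total edges = 33·2^33/2 = 141733920768.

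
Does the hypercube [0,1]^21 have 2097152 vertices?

True. The 21-cube has 2^21 = 2097152 vertices.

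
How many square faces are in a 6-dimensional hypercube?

f_2(6-cube) = (6 choose 2) · 2^4 = 240.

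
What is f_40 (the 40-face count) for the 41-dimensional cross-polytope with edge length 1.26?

Each 40-face is the convex hull of 41 vertices, one chosen as ±e_i from each of 41 distinct axes: 2^41·C(41,41) = 2199023255552.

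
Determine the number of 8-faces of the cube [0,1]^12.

Choose 8 of 12 axes to span the face (C(12,8) = 495 ways), then fix each of the remaining 4 coordinates at one of its two extreme values (2^4 = 16 ways): 495·16 = 7920.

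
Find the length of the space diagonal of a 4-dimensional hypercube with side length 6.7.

The space diagonal of an n-cube of side s is s√n. Here 6.7·√4 = 13.4.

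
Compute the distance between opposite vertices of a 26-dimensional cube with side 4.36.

||(4.36,4.36,...,4.36)|| = √(26)·4.36 ≈ 22.2317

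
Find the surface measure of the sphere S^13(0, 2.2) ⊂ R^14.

|∂B_14(2.2)| ≈ 237269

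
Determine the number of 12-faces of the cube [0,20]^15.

f_12(15-cube) = (15 choose 12) · 2^3 = 3640.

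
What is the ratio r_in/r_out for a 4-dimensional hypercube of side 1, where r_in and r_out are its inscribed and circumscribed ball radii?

r_in = 1/2 (half the side); r_out = 1√4/2 (half the diagonal). Ratio = 1/√4 ≈ 0.5.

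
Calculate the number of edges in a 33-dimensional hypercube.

The 33-cube has n·2^(n-1) = 33·2^32 = 33·4294967296 = 141733920768 edges.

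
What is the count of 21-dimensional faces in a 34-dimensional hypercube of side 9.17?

f_21(34-cube) = (34 choose 21) · 2^13 = 7602042961920.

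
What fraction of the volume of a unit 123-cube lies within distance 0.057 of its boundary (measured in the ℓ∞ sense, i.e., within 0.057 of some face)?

Shell fraction = 1 - (1-0.114)^123 ≈ 0.9999996577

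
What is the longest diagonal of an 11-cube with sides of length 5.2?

d = √(5.2² + 5.2² + ... + 5.2²) [11 terms] = √(11·5.2²) = 5.2√11 ≈ 17.2464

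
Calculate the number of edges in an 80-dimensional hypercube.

Each of the 2^80 = 1208925819614629174706176 vertices has degree 80; total edges = 80·2^80/2 = 48357032784585166988247040.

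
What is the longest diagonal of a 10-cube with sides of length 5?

Diagonal = √10 · 5 ≈ 15.8114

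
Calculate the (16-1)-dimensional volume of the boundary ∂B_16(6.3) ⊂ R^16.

S = n·V_n(r)/r = 16·V_16(6.3)/6.3 (volume-to-surface relation), giving 3.6805e+12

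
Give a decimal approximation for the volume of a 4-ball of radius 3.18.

V_4(3.18) = π^(4/2) · (3.18)^4 / Γ(4/2 + 1) ≈ 504.636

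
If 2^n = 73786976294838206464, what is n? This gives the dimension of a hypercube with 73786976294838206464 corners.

2^n = 73786976294838206464 ⇒ n = log_2(73786976294838206464) = 66.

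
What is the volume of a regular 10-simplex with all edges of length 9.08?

V_10 = √(11) · 9.08^10 / (10! · 2^(10/2)) ≈ 108.803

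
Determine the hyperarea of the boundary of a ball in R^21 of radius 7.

S = n·V_n(r)/r = 21·V_21(7)/7 (volume-to-surface relation), giving 23344937339644196864·π^10/93532725 ≈ 2.33737e+16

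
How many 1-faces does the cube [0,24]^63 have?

An n-cube has n·2^(n-1) edges. With n = 63: 63·4611686018427387904 = 290536219160925437952.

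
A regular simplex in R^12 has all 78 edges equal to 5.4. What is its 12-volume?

Volume = 5.4^12 · √(13/2^12) / 12! ≈ 0.0723069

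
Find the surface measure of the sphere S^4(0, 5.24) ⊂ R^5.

S_5(5.24) = 2·π^(5/2)·(5.24)^4 / Γ(5/2) ≈ 19842.4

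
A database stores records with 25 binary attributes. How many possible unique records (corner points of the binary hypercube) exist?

Number of vertices = 2^25 = 33554432.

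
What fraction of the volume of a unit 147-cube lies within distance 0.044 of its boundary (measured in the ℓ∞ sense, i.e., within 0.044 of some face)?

1 - (1 - 2·0.044)^147 = 1 - 0.912^147 ≈ 0.999998684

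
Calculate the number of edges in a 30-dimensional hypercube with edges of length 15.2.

An n-cube has n·2^(n-1) edges. With n = 30: 30·536870912 = 16106127360.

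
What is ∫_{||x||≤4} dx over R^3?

V = 256·π/3 ≈ 268.083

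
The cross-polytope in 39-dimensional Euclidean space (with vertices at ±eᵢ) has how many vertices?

An n-cross-polytope has 2n vertices; here n = 39, giving 78.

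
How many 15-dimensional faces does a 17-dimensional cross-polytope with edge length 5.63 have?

f_15(17-orthoplex) = 2^16 · (17 choose 16) = 1114112.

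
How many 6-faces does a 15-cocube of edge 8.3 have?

An n-cross-polytope has 2^(k+1)·C(n,k+1) k-faces. Here 2^7·C(15,7) = 128·6435 = 823680.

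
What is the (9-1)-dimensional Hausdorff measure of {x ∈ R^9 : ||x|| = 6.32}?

The surface area of an n-ball is 2π^(n/2) r^(n-1) / Γ(n/2). For n=9, r=6.32: 7.55608e+07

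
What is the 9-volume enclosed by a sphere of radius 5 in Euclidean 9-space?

Volume = π^{9/2}·(5)^9/Γ(11/2) = 12500000·π^4/189 ≈ 6.4424e+06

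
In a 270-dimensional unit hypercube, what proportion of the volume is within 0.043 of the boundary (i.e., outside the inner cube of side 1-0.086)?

Shell fraction = 1 - (1-0.086)^270 ≈ 1 - 2.854e-11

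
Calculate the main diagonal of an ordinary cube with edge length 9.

||(9,9,...,9)|| = √(3)·9 ≈ 15.5885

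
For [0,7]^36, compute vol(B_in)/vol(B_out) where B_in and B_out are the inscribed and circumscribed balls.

Volume scales as r^n, and r_in/r_out = 1/√36, giving (1/√36)^36 ≈ 9.69516e-29.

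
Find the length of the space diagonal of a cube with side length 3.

The space diagonal of an n-cube of side s is s√n. Here 3·√3 ≈ 5.19615.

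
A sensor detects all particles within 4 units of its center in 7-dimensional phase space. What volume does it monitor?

The n-ball volume is π^(n/2)·r^n/Γ(n/2+1). With n=7, r=4: V = 262144·π^3/105 ≈ 77410.6.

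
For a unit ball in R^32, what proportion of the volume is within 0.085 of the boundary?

Shell fraction = 1 - (1-0.085)^32 ≈ 0.941726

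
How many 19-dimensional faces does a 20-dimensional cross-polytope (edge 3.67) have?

f_19(20-orthoplex) = 2^20 · (20 choose 20) = 1048576.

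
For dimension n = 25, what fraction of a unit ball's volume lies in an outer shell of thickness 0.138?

1 - (1-0.138)^25 ≈ 0.975584 ≈ 97.56%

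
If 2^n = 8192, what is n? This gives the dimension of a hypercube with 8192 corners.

Since 2^n = 8192, we have n = 13.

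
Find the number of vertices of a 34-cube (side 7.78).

An n-cube has 2^n vertices; for n = 34 that is 2^34 = 17179869184.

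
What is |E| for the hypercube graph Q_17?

An n-cube has n·2^(n-1) edges. With n = 17: 17·65536 = 1114112.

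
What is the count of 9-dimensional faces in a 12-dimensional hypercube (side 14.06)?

Choose 9 of 12 axes to span the face (C(12,9) = 220 ways), then fix each of the remaining 3 coordinates at one of its two extreme values (2^3 = 8 ways): 220·8 = 1760.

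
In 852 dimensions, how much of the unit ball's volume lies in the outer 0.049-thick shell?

1 - (1-0.049)^852 ≈ 1 - 2.569e-19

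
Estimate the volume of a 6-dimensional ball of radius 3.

V = 243·π^3/2 ≈ 3767.26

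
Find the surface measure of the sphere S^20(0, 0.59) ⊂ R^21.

The surface area of an n-ball is 2π^(n/2) r^(n-1) / Γ(n/2). For n=21, r=0.59: 7.65257e-06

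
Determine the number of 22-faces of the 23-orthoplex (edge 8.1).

Number of 22-faces = 2^(22+1) · C(23,22+1) = 8388608 · 1 = 8388608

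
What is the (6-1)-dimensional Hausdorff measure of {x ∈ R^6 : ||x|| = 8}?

S_6(8) = 2·π^(6/2)·(8)^5 / Γ(6/2) = 32768·π^3 ≈ 1.01601e+06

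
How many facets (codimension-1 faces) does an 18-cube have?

f_17(18-cube) = (18 choose 17) · 2^1 = 36.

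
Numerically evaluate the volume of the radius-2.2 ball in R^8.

Volume = π^{8/2}·(2.2)^8/Γ(5) ≈ 2227.25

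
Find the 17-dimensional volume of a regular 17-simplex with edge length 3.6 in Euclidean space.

Volume = 3.6^17 · √(18/2^17) / 17! ≈ 9.43964e-08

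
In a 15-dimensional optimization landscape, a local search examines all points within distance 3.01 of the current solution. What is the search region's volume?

V_15(3.01) = π^(15/2) · (3.01)^15 / Γ(15/2 + 1) ≈ 5.75344e+06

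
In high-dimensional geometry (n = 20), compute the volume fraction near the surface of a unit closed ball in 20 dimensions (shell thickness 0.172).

1 - (1-0.172)^20 ≈ 0.977059 ≈ 97.71%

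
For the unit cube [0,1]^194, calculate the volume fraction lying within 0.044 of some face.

The inner cube has side 1-2·0.044 = 0.912 and volume (0.912)^194 ≈ 1.734e-08, so the shell holds 0.9999999827 of the volume.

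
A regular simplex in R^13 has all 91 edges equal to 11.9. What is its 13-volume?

V_13 = √(14) · 11.9^13 / (13! · 2^(13/2)) ≈ 637.088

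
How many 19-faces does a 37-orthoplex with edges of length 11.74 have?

Number of 19-faces = 2^(19+1) · C(37,19+1) = 1048576 · 15905368710 = 16677987900456960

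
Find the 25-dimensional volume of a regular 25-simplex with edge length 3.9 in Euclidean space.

For a regular n-simplex with edge a, V = (a^n / n!)·√((n+1)/2^n). With a=3.9, n=25: V ≈ 3.39298e-14.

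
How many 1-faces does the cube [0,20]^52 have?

Each of the 2^52 = 4503599627370496 vertices has degree 52; total edges = 52·2^52/2 = 117093590311632896.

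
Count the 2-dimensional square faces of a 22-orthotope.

Number of 2-faces = C(22,2) · 2^(22-2) = 231 · 1048576 = 242221056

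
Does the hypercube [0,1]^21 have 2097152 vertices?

True. The 21-cube has 2^21 = 2097152 vertices.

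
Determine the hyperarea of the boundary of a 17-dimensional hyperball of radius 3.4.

S_17(3.4) = 2·π^(17/2)·(3.4)^16 / Γ(17/2) ≈ 7.64315e+08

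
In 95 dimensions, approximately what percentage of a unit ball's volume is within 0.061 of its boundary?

1 - (1-0.061)^95 ≈ 0.997469 ≈ 99.75%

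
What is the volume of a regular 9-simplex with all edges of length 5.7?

For a regular n-simplex with edge a, V = (a^n / n!)·√((n+1)/2^n). With a=5.7, n=9: V ≈ 2.44611.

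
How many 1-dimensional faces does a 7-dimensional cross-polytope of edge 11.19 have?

f_1(7-orthoplex) = 2^2 · (7 choose 2) = 84.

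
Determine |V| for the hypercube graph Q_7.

The 7-cube has 2^7 = 128 vertices.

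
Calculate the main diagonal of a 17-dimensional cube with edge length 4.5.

d = √(4.5² + 4.5² + ... + 4.5²) [17 terms] = √(17·4.5²) = 4.5√17 ≈ 18.554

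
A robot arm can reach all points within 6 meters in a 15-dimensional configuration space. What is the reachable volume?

The n-ball volume is π^(n/2)·r^n/Γ(n/2+1). With n=15, r=6: V = 1486016741376·π^7/25025 ≈ 1.79349e+11.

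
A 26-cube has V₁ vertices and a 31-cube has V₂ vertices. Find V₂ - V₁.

V₁ = 2^26 = 67108864. V₂ = 2^31 = 2147483648. V₂ - V₁ = 2080374784.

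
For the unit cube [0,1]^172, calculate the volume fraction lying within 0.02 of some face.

1 - (1 - 2·0.02)^172 = 1 - 0.96^172 ≈ 0.999107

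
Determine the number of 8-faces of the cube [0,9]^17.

f_8(17-cube) = (17 choose 8) · 2^9 = 12446720.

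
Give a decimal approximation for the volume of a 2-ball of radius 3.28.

Volume = π^{2/2}·(3.28)^2/Γ(2) ≈ 33.7985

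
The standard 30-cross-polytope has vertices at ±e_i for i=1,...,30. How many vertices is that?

Number of vertices = 2n = 60.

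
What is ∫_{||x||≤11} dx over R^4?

V = 14641·π^2/2 ≈ 72250.4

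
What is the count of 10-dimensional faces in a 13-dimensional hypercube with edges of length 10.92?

f_10(13-cube) = (13 choose 10) · 2^3 = 2288.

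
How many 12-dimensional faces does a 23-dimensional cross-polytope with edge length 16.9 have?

Number of 12-faces = 2^(12+1) · C(23,12+1) = 8192 · 1144066 = 9372188672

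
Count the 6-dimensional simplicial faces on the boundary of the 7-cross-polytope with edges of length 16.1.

Each 6-face is the convex hull of 7 vertices, one chosen as ±e_i from each of 7 distinct axes: 2^7·C(7,7) = 128.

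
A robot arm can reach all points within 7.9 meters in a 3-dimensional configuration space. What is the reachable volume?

Volume = π^{3/2}·(7.9)^3/Γ(5/2) ≈ 2065.24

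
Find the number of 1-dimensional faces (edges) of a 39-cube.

An n-cube has n·2^(n-1) edges. With n = 39: 39·274877906944 = 10720238370816.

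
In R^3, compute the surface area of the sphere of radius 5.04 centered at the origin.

S_3(5.04) = 2·π^(3/2)·(5.04)^2 / Γ(3/2) = 4πr² = 4π·(5.04)² ≈ 319.206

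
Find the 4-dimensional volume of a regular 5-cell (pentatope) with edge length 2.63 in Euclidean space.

V = (2.63^4 / 4!) · √((4+1) / 2^4) ≈ 1.11439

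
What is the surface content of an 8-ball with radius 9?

S_8(9) = 2·π^(8/2)·(9)^7 / Γ(8/2) = 1594323·π^4 ≈ 1.55302e+08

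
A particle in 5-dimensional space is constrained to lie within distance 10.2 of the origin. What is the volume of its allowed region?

V_5(10.2) = π^(5/2) · (10.2)^5 / Γ(5/2 + 1) ≈ 581165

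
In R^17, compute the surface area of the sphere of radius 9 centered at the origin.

S_17(9) = 2·π^(17/2)·(9)^16 / Γ(17/2) = 11712917736940032·π^8/25025 ≈ 4.44109e+15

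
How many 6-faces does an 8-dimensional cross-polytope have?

An n-cross-polytope has 2^(k+1)·C(n,k+1) k-faces. Here 2^7·C(8,7) = 128·8 = 1024.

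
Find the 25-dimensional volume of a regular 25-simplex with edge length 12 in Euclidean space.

V = (12^25 / 25!) · √((25+1) / 2^25) ≈ 0.0541374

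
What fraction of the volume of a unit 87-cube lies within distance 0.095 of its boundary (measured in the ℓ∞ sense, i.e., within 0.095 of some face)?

Shell fraction = 1 - (1-0.19)^87 ≈ 0.9999999891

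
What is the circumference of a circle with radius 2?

The surface area of an n-ball is 2π^(n/2) r^(n-1) / Γ(n/2). For n=2, r=2: 2πr = 2π·2 ≈ 12.5664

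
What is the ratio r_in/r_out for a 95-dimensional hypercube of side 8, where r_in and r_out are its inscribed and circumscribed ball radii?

r_in = 8/2 (half the side); r_out = 8√95/2 (half the diagonal). Ratio = 1/√95 ≈ 0.102598.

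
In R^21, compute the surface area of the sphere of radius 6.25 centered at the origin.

The surface area of an n-ball is 2π^(n/2) r^(n-1) / Γ(n/2). For n=21, r=6.25: 2.42308e+15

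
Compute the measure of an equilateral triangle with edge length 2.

Area = (√3/4) · 2² = 1.73205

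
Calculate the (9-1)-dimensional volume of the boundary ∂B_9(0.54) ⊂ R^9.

|∂B_9(0.54)| ≈ 0.21464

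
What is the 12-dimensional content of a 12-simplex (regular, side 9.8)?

Volume = 9.8^12 · √(13/2^12) / 12! ≈ 92.2928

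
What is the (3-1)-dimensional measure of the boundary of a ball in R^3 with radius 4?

S_3(4) = 2·π^(3/2)·(4)^2 / Γ(3/2) = 4πr² = 4π·(4)² ≈ 201.062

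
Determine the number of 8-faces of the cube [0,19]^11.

An n-cube has C(n,k)·2^(n-k) k-faces. Here C(11,8)·2^3 = 165·8 = 1320.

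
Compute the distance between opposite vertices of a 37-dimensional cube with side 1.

Diagonal = √37 · 1 ≈ 6.08276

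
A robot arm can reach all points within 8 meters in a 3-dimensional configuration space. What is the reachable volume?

The n-ball volume is π^(n/2)·r^n/Γ(n/2+1). With n=3, r=8: V = 2048·π/3 ≈ 2144.66.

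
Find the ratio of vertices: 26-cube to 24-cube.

The 26-cube has 2^26 = 67108864 vertices. The 24-cube has 2^24 = 16777216 vertices. Ratio: 67108864/16777216 = 4.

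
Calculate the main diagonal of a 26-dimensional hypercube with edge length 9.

The space diagonal of an n-cube of side s is s√n. Here 9·√26 ≈ 45.8912.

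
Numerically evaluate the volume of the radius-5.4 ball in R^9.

Volume = π^{9/2}·(5.4)^9/Γ(11/2) ≈ 1.28784e+07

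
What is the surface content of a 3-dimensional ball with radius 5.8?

The surface area of an n-ball is 2π^(n/2) r^(n-1) / Γ(n/2). For n=3, r=5.8: 4πr² = 4π·(5.8)² ≈ 422.733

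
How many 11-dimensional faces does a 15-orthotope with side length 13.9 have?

f_11(15-cube) = (15 choose 11) · 2^4 = 21840.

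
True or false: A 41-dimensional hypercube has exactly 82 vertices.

False. The 41-cube has 2^41 = 2199023255552 vertices.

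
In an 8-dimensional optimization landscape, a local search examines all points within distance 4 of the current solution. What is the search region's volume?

V = 8192·π^4/3 ≈ 265992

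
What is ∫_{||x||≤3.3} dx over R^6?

Volume = π^{6/2}·(3.3)^6/Γ(4) ≈ 6673.94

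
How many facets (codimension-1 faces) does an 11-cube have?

f_10(11-cube) = (11 choose 10) · 2^1 = 22.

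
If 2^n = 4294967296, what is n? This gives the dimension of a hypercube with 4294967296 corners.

n = log_2(4294967296) = 32.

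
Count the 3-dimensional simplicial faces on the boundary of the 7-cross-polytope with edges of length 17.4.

Number of 3-faces = 2^(3+1) · C(7,3+1) = 16 · 35 = 560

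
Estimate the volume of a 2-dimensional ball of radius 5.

Volume = π^{2/2}·(5)^2/Γ(2) = 25·π ≈ 78.5398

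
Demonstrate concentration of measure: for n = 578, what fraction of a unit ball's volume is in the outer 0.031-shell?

1 - (1-0.031)^578 ≈ 0.9999999876 ≈ 99.999999%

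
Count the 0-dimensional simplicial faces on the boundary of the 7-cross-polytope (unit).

Number of 0-faces = 2^(0+1) · C(7,0+1) = 2 · 7 = 14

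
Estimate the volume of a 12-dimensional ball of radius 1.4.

Volume = π^{12/2}·(1.4)^12/Γ(7) ≈ 75.7013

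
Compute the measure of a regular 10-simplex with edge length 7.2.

V_10 = √(11) · 7.2^10 / (10! · 2^(10/2)) ≈ 10.6932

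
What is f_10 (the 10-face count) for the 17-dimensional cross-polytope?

An n-cross-polytope has 2^(k+1)·C(n,k+1) k-faces. Here 2^11·C(17,11) = 2048·12376 = 25346048.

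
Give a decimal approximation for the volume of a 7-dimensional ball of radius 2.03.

The n-ball volume is π^(n/2)·r^n/Γ(n/2+1). With n=7, r=2.03: V ≈ 671.201.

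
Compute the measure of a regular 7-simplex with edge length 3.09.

V_7 = √(8) · 3.09^7 / (7! · 2^(7/2)) ≈ 0.133419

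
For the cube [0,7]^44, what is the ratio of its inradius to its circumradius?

r_in = 7/2 (half the side); r_out = 7√44/2 (half the diagonal). Ratio = 1/√44 ≈ 0.150756.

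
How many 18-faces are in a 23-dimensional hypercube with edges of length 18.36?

f_18(23-cube) = (23 choose 18) · 2^5 = 1076768.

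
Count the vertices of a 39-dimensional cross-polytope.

Number of vertices = 2n = 78.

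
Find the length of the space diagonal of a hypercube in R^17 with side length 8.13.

d = √(8.13² + 8.13² + ... + 8.13²) [17 terms] = √(17·8.13²) = 8.13√17 ≈ 33.5208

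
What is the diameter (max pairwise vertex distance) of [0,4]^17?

||(4,4,...,4)|| = √(17)·4 ≈ 16.4924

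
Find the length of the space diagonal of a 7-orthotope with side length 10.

d = √(10² + 10² + ... + 10²) [7 terms] = √(7·10²) = 10√7 ≈ 26.4575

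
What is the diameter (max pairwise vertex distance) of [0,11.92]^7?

The space diagonal of an n-cube of side s is s√n. Here 11.92·√7 ≈ 31.5374.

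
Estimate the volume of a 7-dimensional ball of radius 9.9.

The n-ball volume is π^(n/2)·r^n/Γ(n/2+1). With n=7, r=9.9: V ≈ 4.40379e+07.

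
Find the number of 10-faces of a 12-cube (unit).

Number of 10-faces = C(12,10) · 2^(12-10) = 66 · 4 = 264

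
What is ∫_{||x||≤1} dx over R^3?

The n-ball volume is π^(n/2)·r^n/Γ(n/2+1). With n=3, r=1: V = 4·π/3 ≈ 4.18879.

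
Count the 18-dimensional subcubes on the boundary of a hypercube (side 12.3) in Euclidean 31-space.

Choose 18 of 31 axes to span the face (C(31,18) = 206253075 ways), then fix each of the remaining 13 coordinates at one of its two extreme values (2^13 = 8192 ways): 206253075·8192 = 1689625190400.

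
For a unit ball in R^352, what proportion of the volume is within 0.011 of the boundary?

1 - (1-0.011)^352 ≈ 0.979625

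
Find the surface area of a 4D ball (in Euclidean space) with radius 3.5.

S = n·V_n(r)/r = 4·V_4(3.5)/3.5 (volume-to-surface relation), giving 343·π^2/4 ≈ 846.319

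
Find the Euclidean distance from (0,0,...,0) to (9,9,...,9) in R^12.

The space diagonal of an n-cube of side s is s√n. Here 9·√12 ≈ 31.1769.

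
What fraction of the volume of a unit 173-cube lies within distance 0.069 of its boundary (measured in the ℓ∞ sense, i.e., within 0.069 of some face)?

The inner cube has side 1-2·0.069 = 0.862 and volume (0.862)^173 ≈ 6.962e-12, so the shell holds 1 - 6.962e-12 of the volume.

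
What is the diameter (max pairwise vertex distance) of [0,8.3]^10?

||(8.3,8.3,...,8.3)|| = √(10)·8.3 ≈ 26.2469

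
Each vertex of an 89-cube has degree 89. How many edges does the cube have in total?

Number of 1-faces = C(89,1)·2^(89-1) = 89·309485009821345068724781056 = 27544165874099711116505513984.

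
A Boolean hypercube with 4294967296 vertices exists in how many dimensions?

The n-cube has 2^n vertices, and 4294967296 = 2^32, so n = 32.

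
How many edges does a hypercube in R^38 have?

An n-cube has n·2^(n-1) edges. With n = 38: 38·137438953472 = 5222680231936.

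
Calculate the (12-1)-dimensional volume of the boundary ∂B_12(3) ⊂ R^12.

|∂B_12(3)| = 59049·π^6/20 ≈ 2.83845e+06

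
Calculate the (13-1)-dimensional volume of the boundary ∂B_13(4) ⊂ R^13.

|∂B_13(4)| = 2147483648·π^6/10395 ≈ 1.98612e+08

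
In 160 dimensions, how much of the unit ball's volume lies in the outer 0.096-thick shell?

V(inner)/V(outer) = ((1-0.096)/1)^160 ≈ 9.704e-08, so the shell fraction is 0.999999903.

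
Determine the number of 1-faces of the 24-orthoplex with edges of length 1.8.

Number of 1-faces = 2^(1+1) · C(24,1+1) = 4 · 276 = 1104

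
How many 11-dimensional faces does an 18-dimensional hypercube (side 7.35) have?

An n-cube has C(n,k)·2^(n-k) k-faces. Here C(18,11)·2^7 = 31824·128 = 4073472.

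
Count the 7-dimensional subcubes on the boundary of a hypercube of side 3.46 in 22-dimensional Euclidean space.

f_7(22-cube) = (22 choose 7) · 2^15 = 5588385792.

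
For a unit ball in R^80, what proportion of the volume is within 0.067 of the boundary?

Shell fraction = 1 - (1-0.067)^80 ≈ 0.996105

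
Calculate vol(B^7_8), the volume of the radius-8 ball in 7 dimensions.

Volume = π^{7/2}·(8)^7/Γ(9/2) = 33554432·π^3/105 ≈ 9.90855e+06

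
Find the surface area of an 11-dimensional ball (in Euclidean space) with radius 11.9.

S_11(11.9) = 2·π^(11/2)·(11.9)^10 / Γ(11/2) ≈ 1.18023e+12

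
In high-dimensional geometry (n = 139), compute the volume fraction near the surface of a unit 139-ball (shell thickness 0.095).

1 - (1-0.095)^139 ≈ 0.9999990578 ≈ 99.999906%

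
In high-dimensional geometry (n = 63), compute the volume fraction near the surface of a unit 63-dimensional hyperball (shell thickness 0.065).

1 - (1-0.065)^63 ≈ 0.985508 ≈ 98.55%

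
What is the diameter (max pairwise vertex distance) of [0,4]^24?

||(4,4,...,4)|| = √(24)·4 ≈ 19.5959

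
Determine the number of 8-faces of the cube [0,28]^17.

Choose 8 of 17 axes to span the face (C(17,8) = 24310 ways), then fix each of the remaining 9 coordinates at one of its two extreme values (2^9 = 512 ways): 24310·512 = 12446720.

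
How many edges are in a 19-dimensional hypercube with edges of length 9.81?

f_1(19-cube) = (19 choose 1) · 2^18 = 4980736.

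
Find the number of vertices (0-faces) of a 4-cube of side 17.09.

Number of 0-faces = C(4,0) · 2^(4-0) = 1 · 16 = 16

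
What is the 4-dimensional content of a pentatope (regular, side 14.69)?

V_4 = √(5) · 14.69^4 / (4! · 2^(4/2)) ≈ 1084.68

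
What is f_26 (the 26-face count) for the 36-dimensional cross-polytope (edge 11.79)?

Each 26-face is the convex hull of 27 vertices, one chosen as ±e_i from each of 27 distinct axes: 2^27·C(36,27) = 12635697148067840.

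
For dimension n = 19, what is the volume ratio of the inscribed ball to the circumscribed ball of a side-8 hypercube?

V_in/V_out = n^(-n/2) = 19^(-19/2) ≈ 7.10953e-13.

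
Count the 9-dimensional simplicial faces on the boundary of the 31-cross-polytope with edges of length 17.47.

Each 9-face is the convex hull of 10 vertices, one chosen as ±e_i from each of 10 distinct axes: 2^10·C(31,10) = 45416616960.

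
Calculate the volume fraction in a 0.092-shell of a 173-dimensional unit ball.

1 - (1-0.092)^173 ≈ 0.9999999439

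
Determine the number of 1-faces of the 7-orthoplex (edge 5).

Number of 1-faces = 2^(1+1) · C(7,1+1) = 4 · 21 = 84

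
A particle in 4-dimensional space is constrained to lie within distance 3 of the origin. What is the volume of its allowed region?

Volume = π^{4/2}·(3)^4/Γ(3) = 81·π^2/2 ≈ 399.719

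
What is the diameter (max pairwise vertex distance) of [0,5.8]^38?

||(5.8,5.8,...,5.8)|| = √(38)·5.8 ≈ 35.7536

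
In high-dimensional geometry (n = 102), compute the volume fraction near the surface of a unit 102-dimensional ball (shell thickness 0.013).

1 - (1-0.013)^102 ≈ 0.736761 ≈ 73.68%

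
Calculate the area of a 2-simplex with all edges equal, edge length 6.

Area = (√3/4) · 6² = 15.5885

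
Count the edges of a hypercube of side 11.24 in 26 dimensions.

Number of 1-faces = C(26,1)·2^(26-1) = 26·33554432 = 872415232.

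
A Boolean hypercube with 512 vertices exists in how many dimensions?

The n-cube has 2^n vertices, and 512 = 2^9, so n = 9.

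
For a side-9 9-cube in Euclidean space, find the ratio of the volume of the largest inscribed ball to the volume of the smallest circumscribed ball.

The radii are 9/2 and 9√9/2, so the volume ratio is (1/√9)^9 = 9^{-9/2} ≈ 5.08053e-05.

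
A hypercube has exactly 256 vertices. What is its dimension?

The n-cube has 2^n vertices, and 256 = 2^8, so n = 8.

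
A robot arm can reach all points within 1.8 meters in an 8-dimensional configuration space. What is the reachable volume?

The n-ball volume is π^(n/2)·r^n/Γ(n/2+1). With n=8, r=1.8: V ≈ 447.268.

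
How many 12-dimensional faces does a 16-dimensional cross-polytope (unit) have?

Number of 12-faces = 2^(12+1) · C(16,12+1) = 8192 · 560 = 4587520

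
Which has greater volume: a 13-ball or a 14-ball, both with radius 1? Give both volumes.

V_13(1) ≈ 0.910629. V_14(1) ≈ 0.599265. The 13-ball is larger.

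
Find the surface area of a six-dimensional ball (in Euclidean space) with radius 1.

The surface area of an n-ball is 2π^(n/2) r^(n-1) / Γ(n/2). For n=6, r=1: π^3 ≈ 31.0063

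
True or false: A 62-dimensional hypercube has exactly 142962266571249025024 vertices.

False. The 62-cube has 2^62 = 4611686018427387904 vertices.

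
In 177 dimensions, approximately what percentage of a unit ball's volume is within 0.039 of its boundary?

1 - (1-0.039)^177 ≈ 0.999125 ≈ 99.91%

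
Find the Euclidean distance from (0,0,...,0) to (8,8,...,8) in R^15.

||(8,8,...,8)|| = √(15)·8 ≈ 30.9839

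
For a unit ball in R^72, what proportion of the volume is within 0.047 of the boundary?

V(inner)/V(outer) = ((1-0.047)/1)^72 ≈ 0.03124, so the shell fraction is 0.968762.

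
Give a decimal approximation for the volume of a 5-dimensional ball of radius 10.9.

V_5(10.9) = π^(5/2) · (10.9)^5 / Γ(5/2 + 1) ≈ 809899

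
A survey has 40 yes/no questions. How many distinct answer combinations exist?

Each vertex is a binary string of length 40, so there are 2^40 = 1099511627776.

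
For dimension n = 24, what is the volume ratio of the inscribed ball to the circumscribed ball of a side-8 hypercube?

The radii are 8/2 and 8√24/2, so the volume ratio is (1/√24)^24 = 24^{-24/2} ≈ 2.7382e-17.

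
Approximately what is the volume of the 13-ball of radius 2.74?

V_13(2.74) = π^(13/2) · (2.74)^13 / Γ(13/2 + 1) ≈ 446785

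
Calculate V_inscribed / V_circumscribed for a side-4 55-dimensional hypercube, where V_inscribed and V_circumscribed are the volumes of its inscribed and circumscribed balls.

Volume scales as r^n, and r_in/r_out = 1/√55, giving (1/√55)^55 ≈ 1.38047e-48.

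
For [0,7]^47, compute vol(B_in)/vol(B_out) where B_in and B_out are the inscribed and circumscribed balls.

V_in / V_out = (r_in/r_out)^47 = (1/√47)^47 = 47^(-47/2) ≈ 5.07809e-40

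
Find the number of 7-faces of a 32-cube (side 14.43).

f_7(32-cube) = (32 choose 7) · 2^25 = 112939386273792.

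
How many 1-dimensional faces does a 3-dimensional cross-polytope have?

Each 1-face is the convex hull of 2 vertices, one chosen as ±e_i from each of 2 distinct axes: 2^2·C(3,2) = 12.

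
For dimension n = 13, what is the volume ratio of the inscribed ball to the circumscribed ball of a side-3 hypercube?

The radii are 3/2 and 3√13/2, so the volume ratio is (1/√13)^13 = 13^{-13/2} ≈ 5.74603e-08.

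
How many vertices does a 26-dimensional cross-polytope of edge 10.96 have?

The 26-dimensional cross-polytope has 2n = 2·26 = 52 vertices.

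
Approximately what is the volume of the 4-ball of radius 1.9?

Volume = π^{4/2}·(1.9)^4/Γ(3) ≈ 64.3108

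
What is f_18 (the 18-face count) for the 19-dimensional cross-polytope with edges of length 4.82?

f_18(19-orthoplex) = 2^19 · (19 choose 19) = 524288.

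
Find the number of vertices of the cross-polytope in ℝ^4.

Each 0-face is the convex hull of 1 vertex, one chosen as ±e_i from each of 1 distinct axis: 2^1·C(4,1) = 8.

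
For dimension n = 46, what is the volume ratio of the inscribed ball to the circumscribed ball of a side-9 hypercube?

V_in/V_out = n^(-n/2) = 46^(-46/2) ≈ 5.70913e-39.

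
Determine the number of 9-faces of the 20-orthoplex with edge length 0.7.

Each 9-face is the convex hull of 10 vertices, one chosen as ±e_i from each of 10 distinct axes: 2^10·C(20,10) = 189190144.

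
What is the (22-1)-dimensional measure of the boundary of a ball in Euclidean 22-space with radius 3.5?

S_22(3.5) = 2·π^(22/2)·(3.5)^21 / Γ(22/2) = 79792266297612001·π^11/543581798400 ≈ 4.31862e+10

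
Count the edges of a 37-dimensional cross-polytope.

An n-cross-polytope has 2^(k+1)·C(n,k+1) k-faces. Here 2^2·C(37,2) = 4·666 = 2664.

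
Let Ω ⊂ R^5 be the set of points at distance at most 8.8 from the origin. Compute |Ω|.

Volume = π^{5/2}·(8.8)^5/Γ(7/2) ≈ 277787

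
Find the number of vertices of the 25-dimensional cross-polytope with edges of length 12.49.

Number of vertices = 2n = 50.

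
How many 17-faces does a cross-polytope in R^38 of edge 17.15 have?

An n-cross-polytope has 2^(k+1)·C(n,k+1) k-faces. Here 2^18·C(38,18) = 262144·33578000610 = 8802271391907840.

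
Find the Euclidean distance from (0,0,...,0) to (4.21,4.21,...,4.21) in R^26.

d = √(4.21² + 4.21² + ... + 4.21²) [26 terms] = √(26·4.21²) = 4.21√26 ≈ 21.4669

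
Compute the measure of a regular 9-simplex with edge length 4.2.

For a regular n-simplex with edge a, V = (a^n / n!)·√((n+1)/2^n). With a=4.2, n=9: V ≈ 0.156619.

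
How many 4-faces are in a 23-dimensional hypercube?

f_4(23-cube) = (23 choose 4) · 2^19 = 4642570240.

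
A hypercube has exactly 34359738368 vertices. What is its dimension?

Since 2^n = 34359738368, we have n = 35.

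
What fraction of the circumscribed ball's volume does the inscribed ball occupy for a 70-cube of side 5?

The radii are 5/2 and 5√70/2, so the volume ratio is (1/√70)^70 = 70^{-70/2} ≈ 2.63979e-65.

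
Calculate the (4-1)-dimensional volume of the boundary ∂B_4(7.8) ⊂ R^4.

S_4(7.8) = 2·π^(4/2)·(7.8)^3 / Γ(4/2) ≈ 9367.28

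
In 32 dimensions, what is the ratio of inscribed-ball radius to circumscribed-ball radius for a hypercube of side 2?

r_in / r_out = (2/2) / (2√32/2) = 1/√32 ≈ 0.176777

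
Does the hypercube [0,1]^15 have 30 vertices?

False. The 15-cube has 2^15 = 32768 vertices.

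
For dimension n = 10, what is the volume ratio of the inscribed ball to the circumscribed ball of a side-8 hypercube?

Volume scales as r^n, and r_in/r_out = 1/√10, giving (1/√10)^10 ≈ 1e-05.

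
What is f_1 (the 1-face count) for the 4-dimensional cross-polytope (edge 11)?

An n-cross-polytope has 2^(k+1)·C(n,k+1) k-faces. Here 2^2·C(4,2) = 4·6 = 24.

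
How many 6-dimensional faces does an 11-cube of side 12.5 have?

f_6(11-cube) = (11 choose 6) · 2^5 = 14784.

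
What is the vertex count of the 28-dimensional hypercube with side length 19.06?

Number of vertices = 2^28 = 268435456.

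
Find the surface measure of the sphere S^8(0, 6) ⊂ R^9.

The surface area of an n-ball is 2π^(n/2) r^(n-1) / Γ(n/2). For n=9, r=6: 17915904·π^4/35 ≈ 4.98621e+07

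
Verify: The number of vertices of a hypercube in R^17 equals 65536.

False. The 17-cube has 2^17 = 131072 vertices.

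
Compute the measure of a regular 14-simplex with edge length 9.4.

For a regular n-simplex with edge a, V = (a^n / n!)·√((n+1)/2^n). With a=9.4, n=14: V ≈ 14.5954.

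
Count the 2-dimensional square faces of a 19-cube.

Choose 2 of 19 axes to span the face (C(19,2) = 171 ways), then fix each of the remaining 17 coordinates at one of its two extreme values (2^17 = 131072 ways): 171·131072 = 22413312.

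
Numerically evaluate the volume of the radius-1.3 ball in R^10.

V_10(1.3) = π^(10/2) · (1.3)^10 / Γ(10/2 + 1) ≈ 35.1562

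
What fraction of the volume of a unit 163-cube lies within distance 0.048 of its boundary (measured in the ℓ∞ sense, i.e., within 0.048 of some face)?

1 - (1 - 2·0.048)^163 = 1 - 0.904^163 ≈ 0.9999999283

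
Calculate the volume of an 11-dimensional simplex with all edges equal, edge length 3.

V_11 = √(12) · 3^11 / (11! · 2^(11/2)) ≈ 0.000339706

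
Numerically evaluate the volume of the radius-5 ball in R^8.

V_8(5) = π^(8/2) · (5)^8 / Γ(8/2 + 1) = 390625·π^4/24 ≈ 1.58543e+06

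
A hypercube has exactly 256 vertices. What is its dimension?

n = log_2(256) = 8.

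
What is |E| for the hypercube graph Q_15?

An n-cube has n·2^(n-1) edges. With n = 15: 15·16384 = 245760.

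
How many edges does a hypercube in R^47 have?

The 47-cube has n·2^(n-1) = 47·2^46 = 47·70368744177664 = 3307330976350208 edges.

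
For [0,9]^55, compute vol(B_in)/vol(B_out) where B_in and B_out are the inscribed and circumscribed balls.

V_in / V_out = (r_in/r_out)^55 = (1/√55)^55 = 55^(-55/2) ≈ 1.38047e-48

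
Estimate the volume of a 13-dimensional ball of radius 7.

The n-ball volume is π^(n/2)·r^n/Γ(n/2+1). With n=13, r=7: V = 1771684761728·π^6/19305 ≈ 8.82299e+10.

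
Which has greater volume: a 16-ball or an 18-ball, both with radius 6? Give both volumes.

V_16(6) ≈ 6.63894e+11. V_18(6) ≈ 8.34273e+12. The 18-ball is larger.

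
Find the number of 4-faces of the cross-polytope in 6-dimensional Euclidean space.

An n-cross-polytope has 2^(k+1)·C(n,k+1) k-faces. Here 2^5·C(6,5) = 32·6 = 192.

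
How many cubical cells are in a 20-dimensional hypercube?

An n-cube has C(n,k)·2^(n-k) k-faces. Here C(20,3)·2^17 = 1140·131072 = 149422080.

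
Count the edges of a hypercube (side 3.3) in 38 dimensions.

An n-cube has n·2^(n-1) edges. With n = 38: 38·137438953472 = 5222680231936.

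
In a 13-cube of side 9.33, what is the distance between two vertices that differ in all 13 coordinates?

The space diagonal of an n-cube of side s is s√n. Here 9.33·√13 ≈ 33.6398.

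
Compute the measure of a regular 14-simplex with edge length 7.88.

V = (7.88^14 / 14!) · √((14+1) / 2^14) ≈ 1.23536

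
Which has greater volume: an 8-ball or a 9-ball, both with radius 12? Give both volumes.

V_8(12) ≈ 1.74517e+09. V_9(12) ≈ 1.70196e+10. The 9-ball is larger.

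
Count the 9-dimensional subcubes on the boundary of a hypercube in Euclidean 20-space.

An n-cube has C(n,k)·2^(n-k) k-faces. Here C(20,9)·2^11 = 167960·2048 = 343982080.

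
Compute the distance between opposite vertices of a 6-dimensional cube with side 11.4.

d = √(11.4² + 11.4² + ... + 11.4²) [6 terms] = √(6·11.4²) = 11.4√6 ≈ 27.9242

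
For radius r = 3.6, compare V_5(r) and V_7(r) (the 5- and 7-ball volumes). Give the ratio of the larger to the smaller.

V_5(3.6) ≈ 3182.81, V_7(3.6) ≈ 37025.2. The 7-ball is larger by a factor of 11.63.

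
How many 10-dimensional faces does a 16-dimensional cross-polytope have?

f_10(16-orthoplex) = 2^11 · (16 choose 11) = 8945664.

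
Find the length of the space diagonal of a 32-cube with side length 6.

d = √(6² + 6² + ... + 6²) [32 terms] = √(32·6²) = 6√32 ≈ 33.9411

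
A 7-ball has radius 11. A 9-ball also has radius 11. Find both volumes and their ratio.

V_7(11) ≈ 9.20723e+07. V_9(11) ≈ 7.77771e+09. Ratio V_7/V_9 ≈ 0.01184.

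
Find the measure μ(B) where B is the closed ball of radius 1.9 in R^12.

V_12(1.9) = π^(12/2) · (1.9)^12 / Γ(12/2 + 1) ≈ 2955.36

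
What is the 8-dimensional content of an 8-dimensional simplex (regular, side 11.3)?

For a regular n-simplex with edge a, V = (a^n / n!)·√((n+1)/2^n). With a=11.3, n=8: V ≈ 1236.26.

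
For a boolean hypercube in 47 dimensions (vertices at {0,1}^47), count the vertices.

Number of vertices = 2^47 = 140737488355328.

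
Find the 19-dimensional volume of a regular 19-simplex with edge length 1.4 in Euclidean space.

V_19 = √(20) · 1.4^19 / (19! · 2^(19/2)) ≈ 3.03437e-17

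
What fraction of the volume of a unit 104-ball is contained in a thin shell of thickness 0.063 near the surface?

1 - (1-0.063)^104 ≈ 0.998849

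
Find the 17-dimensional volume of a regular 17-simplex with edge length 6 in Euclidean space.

V_17 = √(18) · 6^17 / (17! · 2^(17/2)) ≈ 0.000557679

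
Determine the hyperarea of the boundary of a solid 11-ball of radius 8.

S_11(8) = 2·π^(11/2)·(8)^10 / Γ(11/2) = 68719476736·π^5/945 ≈ 2.22535e+10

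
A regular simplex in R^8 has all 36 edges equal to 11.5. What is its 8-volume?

Volume = 11.5^8 · √(9/2^8) / 8! ≈ 1422.54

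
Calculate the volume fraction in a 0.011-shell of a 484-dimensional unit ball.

1 - (1-0.011)^484 ≈ 0.995268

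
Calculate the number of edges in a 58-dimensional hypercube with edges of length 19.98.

An n-cube has n·2^(n-1) edges. With n = 58: 58·144115188075855872 = 8358680908399640576.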